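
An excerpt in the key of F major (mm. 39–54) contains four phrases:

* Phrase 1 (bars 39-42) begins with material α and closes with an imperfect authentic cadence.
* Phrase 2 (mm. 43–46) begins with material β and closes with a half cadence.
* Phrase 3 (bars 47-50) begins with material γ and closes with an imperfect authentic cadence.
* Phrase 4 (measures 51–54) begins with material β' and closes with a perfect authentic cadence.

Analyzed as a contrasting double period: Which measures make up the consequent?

measures 47–54

In a double period the four phrases pair into a large antecedent (phrases 1–2, ending half cadence) and a large consequent (phrases 3–4, ending perfect authentic cadence). The consequent spans measures 47–54.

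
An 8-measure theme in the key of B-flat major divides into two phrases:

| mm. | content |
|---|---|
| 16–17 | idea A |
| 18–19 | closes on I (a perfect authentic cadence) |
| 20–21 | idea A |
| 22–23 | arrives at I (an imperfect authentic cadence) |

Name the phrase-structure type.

The second phrase closes with an imperfect authentic cadence, which is not stronger than the first phrase's perfect authentic cadence; without a weak→strong cadential pair there is no antecedent–consequent relationship, so this is a phrase group rather than a period.

phrase group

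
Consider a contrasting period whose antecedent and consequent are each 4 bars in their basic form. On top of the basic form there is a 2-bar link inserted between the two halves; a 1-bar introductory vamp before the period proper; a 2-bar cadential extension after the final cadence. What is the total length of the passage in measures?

Basic contrasting period: 4 + 4 = 8 bars.
8 (basic form) + 2 (link) + 1 (introduction) + 2 (cadential extension) = 13.

13 measures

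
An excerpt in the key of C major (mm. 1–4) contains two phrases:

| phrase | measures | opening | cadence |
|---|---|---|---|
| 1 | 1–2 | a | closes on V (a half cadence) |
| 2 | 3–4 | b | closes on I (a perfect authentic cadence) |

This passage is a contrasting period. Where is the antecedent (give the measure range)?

measures 1–2

The antecedent is the phrase ending with the weaker cadence (half cadence, phrase 1) and the consequent the one ending more conclusively (perfect authentic cadence, phrase 2); the antecedent is mm. 1-2.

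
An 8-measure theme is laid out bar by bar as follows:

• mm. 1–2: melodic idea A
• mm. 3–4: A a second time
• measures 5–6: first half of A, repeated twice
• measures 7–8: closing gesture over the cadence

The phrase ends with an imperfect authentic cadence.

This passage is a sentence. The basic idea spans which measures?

measures 1–2

The presentation of a sentence is the basic idea (mm. 1-2) plus its repetition (bars 3–4); the basic idea is therefore measures 1-2.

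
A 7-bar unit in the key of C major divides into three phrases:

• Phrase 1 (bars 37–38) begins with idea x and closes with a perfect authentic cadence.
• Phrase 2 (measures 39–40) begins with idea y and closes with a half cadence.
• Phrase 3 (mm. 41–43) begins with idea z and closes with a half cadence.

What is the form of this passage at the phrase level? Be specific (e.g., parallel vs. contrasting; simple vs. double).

The final phrase closes with a half cadence, which is not stronger than the preceding half cadence; the 3 phrases lack an overall antecedent–consequent design and so form a phrase group.

phrase group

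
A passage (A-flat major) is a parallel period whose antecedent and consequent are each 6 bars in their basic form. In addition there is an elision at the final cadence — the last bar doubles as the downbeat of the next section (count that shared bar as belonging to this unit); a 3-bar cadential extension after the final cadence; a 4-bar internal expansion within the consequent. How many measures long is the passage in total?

19 measures

Basic parallel period: 6 + 6 = 12 bars.
12 (basic form) + 3 (cadential extension) + 4 (internal expansion) = 19.
The elision shares a bar with the next section but does not change this unit's count.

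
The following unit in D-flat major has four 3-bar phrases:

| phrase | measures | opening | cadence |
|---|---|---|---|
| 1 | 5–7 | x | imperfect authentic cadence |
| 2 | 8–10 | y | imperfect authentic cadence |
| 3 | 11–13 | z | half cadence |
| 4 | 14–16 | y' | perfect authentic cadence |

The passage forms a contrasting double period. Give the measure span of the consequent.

measures 11–16

In a double period the first pair of phrases (ending imperfect authentic cadence) is the large antecedent and the second pair (ending perfect authentic cadence) is the large consequent; the consequent is measures 11–16.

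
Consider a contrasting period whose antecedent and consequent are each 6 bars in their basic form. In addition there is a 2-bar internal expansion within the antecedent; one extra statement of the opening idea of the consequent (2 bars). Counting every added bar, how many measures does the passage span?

16 measures

Basic contrasting period: 6 + 6 = 12 bars.
12 (basic form) + 2 (internal expansion) + 2 (extra statement) = 16.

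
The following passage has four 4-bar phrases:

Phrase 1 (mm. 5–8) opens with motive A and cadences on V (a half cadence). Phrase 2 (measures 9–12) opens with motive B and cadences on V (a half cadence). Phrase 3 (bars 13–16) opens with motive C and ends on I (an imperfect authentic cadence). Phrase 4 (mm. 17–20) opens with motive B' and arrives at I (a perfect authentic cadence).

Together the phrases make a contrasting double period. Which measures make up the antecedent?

In a double period the first pair of phrases (ending half cadence) is the large antecedent and the second pair (ending perfect authentic cadence) is the large consequent; the antecedent is measures 5–12.

measures 5–12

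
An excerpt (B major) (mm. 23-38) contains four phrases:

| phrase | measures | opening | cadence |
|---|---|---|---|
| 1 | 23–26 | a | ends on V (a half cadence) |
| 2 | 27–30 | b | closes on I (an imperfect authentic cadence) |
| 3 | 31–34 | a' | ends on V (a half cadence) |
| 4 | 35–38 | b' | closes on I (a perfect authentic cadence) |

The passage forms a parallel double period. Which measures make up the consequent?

In a double period the four phrases pair into a large antecedent (phrases 1–2, ending imperfect authentic cadence) and a large consequent (phrases 3–4, ending perfect authentic cadence). The consequent spans mm. 31–38.

measures 31–38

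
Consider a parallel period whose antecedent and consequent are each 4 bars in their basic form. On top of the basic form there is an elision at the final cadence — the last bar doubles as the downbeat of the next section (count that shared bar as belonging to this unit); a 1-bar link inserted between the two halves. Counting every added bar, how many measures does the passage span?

Basic parallel period: 4 + 4 = 8 bars.
8 (basic form) + 1 (link) = 9.
The elision shares a bar with the next section but does not change this unit's count.

9 measures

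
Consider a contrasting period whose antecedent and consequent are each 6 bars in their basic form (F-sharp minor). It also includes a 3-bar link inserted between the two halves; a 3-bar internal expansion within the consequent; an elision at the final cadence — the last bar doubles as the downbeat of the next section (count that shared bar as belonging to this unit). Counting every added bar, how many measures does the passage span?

Basic contrasting period: 6 + 6 = 12 bars.
12 (basic form) + 3 (link) + 3 (internal expansion) = 18.
The elision shares a bar with the next section but does not change this unit's count.

18 measures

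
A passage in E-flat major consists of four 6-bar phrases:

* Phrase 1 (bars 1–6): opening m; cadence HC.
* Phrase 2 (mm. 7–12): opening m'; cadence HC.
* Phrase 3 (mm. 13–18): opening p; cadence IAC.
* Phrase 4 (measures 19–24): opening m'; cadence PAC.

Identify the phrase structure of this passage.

Four phrases in two halves: the first half (bars 1-12) ends with a half cadence, the second (mm. 13–24) with a perfect authentic cadence — a large antecedent–consequent pair, i.e. a double period.
Phrase 3 begins with different material from phrase 1, making it contrasting.

contrasting double period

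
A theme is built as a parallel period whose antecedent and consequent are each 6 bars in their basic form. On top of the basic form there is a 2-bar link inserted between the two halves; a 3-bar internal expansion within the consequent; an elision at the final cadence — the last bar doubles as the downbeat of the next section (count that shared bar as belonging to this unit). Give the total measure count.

Basic parallel period: 6 + 6 = 12 bars.
12 (basic form) + 2 (link) + 3 (internal expansion) = 17.
The elision shares a bar with the next section but does not change this unit's count.

17 measures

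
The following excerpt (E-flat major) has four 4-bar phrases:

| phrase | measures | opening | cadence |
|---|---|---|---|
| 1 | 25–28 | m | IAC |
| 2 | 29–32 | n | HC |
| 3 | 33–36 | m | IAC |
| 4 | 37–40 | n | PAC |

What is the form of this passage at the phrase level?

parallel double period

Four phrases in two halves: the first half (bars 25-32) ends with a half cadence, the second (mm. 33–40) with a perfect authentic cadence — a large antecedent–consequent pair, i.e. a double period.
Phrase 3 begins with the same material as phrase 1, making it parallel.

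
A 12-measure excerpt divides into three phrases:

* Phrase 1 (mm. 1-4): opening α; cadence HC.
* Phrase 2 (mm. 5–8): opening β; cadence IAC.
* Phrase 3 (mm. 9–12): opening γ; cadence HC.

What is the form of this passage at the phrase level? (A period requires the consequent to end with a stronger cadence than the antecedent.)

The final phrase closes with a half cadence, which is not stronger than the preceding imperfect authentic cadence; the 3 phrases lack an overall antecedent–consequent design and so form a phrase group.

phrase group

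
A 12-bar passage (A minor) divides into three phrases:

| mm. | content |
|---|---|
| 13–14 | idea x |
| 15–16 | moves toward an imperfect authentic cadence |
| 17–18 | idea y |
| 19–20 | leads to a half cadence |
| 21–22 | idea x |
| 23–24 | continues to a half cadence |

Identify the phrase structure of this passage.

phrase group

The final phrase closes with a half cadence, which is not stronger than the preceding half cadence; the 3 phrases lack an overall antecedent–consequent design and so form a phrase group.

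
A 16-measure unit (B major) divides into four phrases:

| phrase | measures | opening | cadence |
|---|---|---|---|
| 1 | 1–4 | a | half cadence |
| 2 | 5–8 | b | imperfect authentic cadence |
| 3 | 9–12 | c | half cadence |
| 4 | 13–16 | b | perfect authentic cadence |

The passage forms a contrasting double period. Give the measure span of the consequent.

In a double period the four phrases pair into a large antecedent (phrases 1–2, ending imperfect authentic cadence) and a large consequent (phrases 3–4, ending perfect authentic cadence). The consequent spans mm. 9–16.

measures 9–16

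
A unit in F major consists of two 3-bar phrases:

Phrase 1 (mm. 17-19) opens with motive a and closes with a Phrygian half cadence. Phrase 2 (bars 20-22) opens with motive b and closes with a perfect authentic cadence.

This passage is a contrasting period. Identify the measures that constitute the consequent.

measures 20–22

The antecedent is the phrase ending with the weaker cadence (Phrygian half cadence, phrase 1) and the consequent the one ending more conclusively (perfect authentic cadence, phrase 2); the consequent is measures 20–22.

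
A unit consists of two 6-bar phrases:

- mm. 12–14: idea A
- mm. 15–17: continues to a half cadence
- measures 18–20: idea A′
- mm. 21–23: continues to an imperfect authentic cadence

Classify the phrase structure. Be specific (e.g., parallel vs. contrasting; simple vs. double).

Phrase 1 ends with a half cadence (weaker) and phrase 2 with an imperfect authentic cadence (stronger): antecedent + consequent = a period.
The two phrases open with the same material (A / A′), so the period is parallel.

parallel period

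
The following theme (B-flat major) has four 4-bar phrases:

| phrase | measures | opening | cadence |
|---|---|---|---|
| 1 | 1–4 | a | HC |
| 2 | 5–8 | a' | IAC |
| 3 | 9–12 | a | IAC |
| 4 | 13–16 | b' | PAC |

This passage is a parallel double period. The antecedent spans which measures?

measures 1–8

In a double period the four phrases pair into a large antecedent (phrases 1–2, ending imperfect authentic cadence) and a large consequent (phrases 3–4, ending perfect authentic cadence). The antecedent spans bars 1-8.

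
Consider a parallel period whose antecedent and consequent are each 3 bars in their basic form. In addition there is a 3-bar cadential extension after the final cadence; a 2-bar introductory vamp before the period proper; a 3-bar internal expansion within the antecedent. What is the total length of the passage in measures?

14 measures

Basic parallel period: 3 + 3 = 6 bars.
6 (basic form) + 3 (cadential extension) + 2 (introduction) + 3 (internal expansion) = 14.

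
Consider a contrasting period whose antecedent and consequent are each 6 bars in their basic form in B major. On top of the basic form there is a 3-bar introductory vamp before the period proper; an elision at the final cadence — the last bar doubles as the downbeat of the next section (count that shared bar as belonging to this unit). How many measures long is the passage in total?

Basic contrasting period: 6 + 6 = 12 bars.
12 (basic form) + 3 (introduction) = 15.
The elision shares a bar with the next section but does not change this unit's count.

15 measures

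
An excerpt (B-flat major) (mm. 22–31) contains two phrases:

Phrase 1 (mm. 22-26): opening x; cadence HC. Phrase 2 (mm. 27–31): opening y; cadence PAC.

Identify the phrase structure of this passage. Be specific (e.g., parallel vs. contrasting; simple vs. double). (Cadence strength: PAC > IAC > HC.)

contrasting period

Phrase 1 ends with a half cadence (weaker) and phrase 2 with a perfect authentic cadence (stronger): antecedent + consequent = a period.
The two phrases open with different material (x / y), so the period is contrasting.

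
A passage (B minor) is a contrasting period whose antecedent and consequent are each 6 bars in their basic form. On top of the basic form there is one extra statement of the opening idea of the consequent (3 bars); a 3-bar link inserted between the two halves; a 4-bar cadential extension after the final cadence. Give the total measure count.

22 measures

Basic contrasting period: 6 + 6 = 12 bars.
12 (basic form) + 3 (extra statement) + 3 (link) + 4 (cadential extension) = 22.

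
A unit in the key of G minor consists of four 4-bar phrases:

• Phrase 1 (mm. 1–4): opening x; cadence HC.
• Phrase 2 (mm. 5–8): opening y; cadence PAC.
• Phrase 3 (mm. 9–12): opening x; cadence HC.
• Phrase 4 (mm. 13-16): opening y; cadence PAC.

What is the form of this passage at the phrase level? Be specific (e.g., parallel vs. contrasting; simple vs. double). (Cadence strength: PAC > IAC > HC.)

The cadence pattern HC–PAC–HC–PAC is weak–strong twice, and phrases 3–4 restate phrases 1–2: a period heard twice, not a double period (which would end weakly at phrase 2).

repeated period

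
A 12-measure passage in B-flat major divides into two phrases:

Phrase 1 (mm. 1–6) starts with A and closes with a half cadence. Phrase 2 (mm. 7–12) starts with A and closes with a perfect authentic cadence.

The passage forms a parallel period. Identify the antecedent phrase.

phrase 1

The phrase ending with the weaker cadence (half cadence) is the antecedent; the one ending more conclusively (perfect authentic cadence) is the consequent. The antecedent is phrase 1.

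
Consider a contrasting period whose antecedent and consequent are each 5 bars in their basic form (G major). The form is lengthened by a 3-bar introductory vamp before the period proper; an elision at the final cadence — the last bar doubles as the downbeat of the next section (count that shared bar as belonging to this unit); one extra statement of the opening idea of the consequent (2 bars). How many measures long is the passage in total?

15 measures

Basic contrasting period: 5 + 5 = 10 bars.
10 (basic form) + 3 (introduction) + 2 (extra statement) = 15.
The elision shares a bar with the next section but does not change this unit's count.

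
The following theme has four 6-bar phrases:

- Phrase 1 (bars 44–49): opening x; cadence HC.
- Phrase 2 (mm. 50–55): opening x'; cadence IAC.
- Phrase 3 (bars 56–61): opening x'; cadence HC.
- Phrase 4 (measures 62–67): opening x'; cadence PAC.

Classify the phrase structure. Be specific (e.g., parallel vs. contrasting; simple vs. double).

parallel double period

Four phrases in two halves: the first half (mm. 44–55) ends with an imperfect authentic cadence, the second (mm. 56-67) with a perfect authentic cadence — a large antecedent–consequent pair, i.e. a double period.
Phrase 3 begins with the same material as phrase 1, making it parallel.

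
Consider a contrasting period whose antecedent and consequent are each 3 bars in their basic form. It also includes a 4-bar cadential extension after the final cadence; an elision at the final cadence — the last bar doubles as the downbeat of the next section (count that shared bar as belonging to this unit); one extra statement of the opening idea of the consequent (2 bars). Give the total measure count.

Basic contrasting period: 3 + 3 = 6 bars.
6 (basic form) + 4 (cadential extension) + 2 (extra statement) = 12.
The elision shares a bar with the next section but does not change this unit's count.

12 measures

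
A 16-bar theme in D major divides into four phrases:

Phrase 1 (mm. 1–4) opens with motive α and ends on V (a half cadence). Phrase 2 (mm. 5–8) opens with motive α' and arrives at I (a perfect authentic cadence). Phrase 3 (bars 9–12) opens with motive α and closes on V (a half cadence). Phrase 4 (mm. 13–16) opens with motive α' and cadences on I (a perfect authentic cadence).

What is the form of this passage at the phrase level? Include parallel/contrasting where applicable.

The cadence pattern HC–PAC–HC–PAC is weak–strong twice, and phrases 3–4 restate phrases 1–2: a period heard twice, not a double period (which would end weakly at phrase 2).

repeated period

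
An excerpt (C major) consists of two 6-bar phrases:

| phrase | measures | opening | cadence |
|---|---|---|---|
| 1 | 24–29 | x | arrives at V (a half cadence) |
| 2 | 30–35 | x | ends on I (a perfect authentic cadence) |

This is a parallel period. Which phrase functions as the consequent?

phrase 2

The phrase ending with the weaker cadence (half cadence) is the antecedent; the one ending more conclusively (perfect authentic cadence) is the consequent. The consequent is phrase 2.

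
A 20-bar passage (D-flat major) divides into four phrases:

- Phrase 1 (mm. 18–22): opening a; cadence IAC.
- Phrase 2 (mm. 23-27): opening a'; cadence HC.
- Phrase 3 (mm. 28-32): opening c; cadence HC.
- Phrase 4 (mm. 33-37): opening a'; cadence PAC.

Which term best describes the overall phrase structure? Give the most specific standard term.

Four phrases in two halves: the first half (measures 18–27) ends with a half cadence, the second (mm. 28–37) with a perfect authentic cadence — a large antecedent–consequent pair, i.e. a double period.
Phrase 3 begins with different material from phrase 1, making it contrasting.

contrasting double period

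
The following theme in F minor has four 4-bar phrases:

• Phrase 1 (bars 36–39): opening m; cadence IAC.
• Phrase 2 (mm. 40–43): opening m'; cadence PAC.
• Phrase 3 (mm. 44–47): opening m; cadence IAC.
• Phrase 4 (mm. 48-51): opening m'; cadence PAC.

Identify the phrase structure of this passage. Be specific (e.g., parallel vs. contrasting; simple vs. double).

The cadence pattern IAC–PAC–IAC–PAC is weak–strong twice, and phrases 3–4 restate phrases 1–2: a period heard twice, not a double period (which would end weakly at phrase 2).

repeated period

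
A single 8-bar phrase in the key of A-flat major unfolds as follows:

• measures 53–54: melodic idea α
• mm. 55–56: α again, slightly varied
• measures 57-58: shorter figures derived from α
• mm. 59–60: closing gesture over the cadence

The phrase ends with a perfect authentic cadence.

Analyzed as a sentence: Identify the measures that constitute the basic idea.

measures 53–54

The presentation of a sentence is the basic idea (bars 53-54) plus its repetition (mm. 55-56); the basic idea is therefore bars 53–54.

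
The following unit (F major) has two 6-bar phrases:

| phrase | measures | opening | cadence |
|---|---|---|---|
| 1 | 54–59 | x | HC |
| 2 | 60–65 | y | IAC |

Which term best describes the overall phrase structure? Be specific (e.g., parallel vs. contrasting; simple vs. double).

contrasting period

Phrase 1 ends with a half cadence (weaker) and phrase 2 with an imperfect authentic cadence (stronger): antecedent + consequent = a period.
The two phrases open with different material (x / y), so the period is contrasting.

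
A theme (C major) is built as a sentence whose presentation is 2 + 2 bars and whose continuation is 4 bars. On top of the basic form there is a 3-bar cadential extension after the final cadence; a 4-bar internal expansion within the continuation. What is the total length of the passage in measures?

15 measures

Basic sentence: 2 + 2 + 4 = 8 bars.
8 (basic form) + 3 (cadential extension) + 4 (internal expansion) = 15.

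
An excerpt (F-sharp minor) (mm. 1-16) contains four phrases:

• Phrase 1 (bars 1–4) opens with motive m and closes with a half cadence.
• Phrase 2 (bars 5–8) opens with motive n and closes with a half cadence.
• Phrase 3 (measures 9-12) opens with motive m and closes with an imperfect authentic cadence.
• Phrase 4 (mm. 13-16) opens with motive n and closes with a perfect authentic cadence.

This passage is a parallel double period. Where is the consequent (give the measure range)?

In a double period the four phrases pair into a large antecedent (phrases 1–2, ending half cadence) and a large consequent (phrases 3–4, ending perfect authentic cadence). The consequent spans mm. 9–16.

measures 9–16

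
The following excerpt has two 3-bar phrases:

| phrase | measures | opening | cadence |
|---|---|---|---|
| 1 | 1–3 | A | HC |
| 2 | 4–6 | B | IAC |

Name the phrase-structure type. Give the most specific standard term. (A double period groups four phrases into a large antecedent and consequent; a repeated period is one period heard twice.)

contrasting period

Phrase 1 ends with a half cadence (weaker) and phrase 2 with an imperfect authentic cadence (stronger): antecedent + consequent = a period.
The two phrases open with different material (A / B), so the period is contrasting.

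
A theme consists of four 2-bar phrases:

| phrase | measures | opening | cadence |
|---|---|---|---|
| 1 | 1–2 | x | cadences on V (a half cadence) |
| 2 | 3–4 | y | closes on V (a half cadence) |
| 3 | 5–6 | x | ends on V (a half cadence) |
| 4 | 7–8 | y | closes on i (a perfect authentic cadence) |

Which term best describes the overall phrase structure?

parallel double period

Four phrases in two halves: the first half (bars 1–4) ends with a half cadence, the second (mm. 5–8) with a perfect authentic cadence — a large antecedent–consequent pair, i.e. a double period.
Phrase 3 begins with the same material as phrase 1, making it parallel.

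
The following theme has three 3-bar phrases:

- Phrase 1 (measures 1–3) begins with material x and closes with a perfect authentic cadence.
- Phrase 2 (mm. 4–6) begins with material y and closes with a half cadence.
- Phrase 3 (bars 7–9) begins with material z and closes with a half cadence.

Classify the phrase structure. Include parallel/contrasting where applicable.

The final phrase closes with a half cadence, which is not stronger than the preceding half cadence; the 3 phrases lack an overall antecedent–consequent design and so form a phrase group.

phrase group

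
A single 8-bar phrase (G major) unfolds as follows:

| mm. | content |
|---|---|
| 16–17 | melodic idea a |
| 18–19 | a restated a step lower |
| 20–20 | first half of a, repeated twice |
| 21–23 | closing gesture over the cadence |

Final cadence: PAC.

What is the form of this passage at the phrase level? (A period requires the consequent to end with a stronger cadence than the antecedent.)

Basic idea (bars 16–17) + its repetition (mm. 18-19) form the presentation; fragmentation and cadence (mm. 20-23) form the continuation — the 8-bar whole is a sentence.

sentence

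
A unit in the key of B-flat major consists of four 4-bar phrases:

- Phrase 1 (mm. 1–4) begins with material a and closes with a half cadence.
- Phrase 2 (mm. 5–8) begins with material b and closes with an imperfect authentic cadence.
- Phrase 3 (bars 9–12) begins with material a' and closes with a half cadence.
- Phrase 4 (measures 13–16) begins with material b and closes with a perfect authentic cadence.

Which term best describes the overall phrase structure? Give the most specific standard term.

Four phrases in two halves: the first half (mm. 1–8) ends with an imperfect authentic cadence, the second (bars 9–16) with a perfect authentic cadence — a large antecedent–consequent pair, i.e. a double period.
Phrase 3 begins with the same material as phrase 1, making it parallel.

parallel double period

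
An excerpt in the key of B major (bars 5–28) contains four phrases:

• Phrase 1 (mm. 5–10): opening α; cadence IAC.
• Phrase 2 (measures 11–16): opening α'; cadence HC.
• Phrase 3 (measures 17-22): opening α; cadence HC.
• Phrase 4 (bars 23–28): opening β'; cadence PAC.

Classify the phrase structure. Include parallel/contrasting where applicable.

Four phrases in two halves: the first half (measures 5-16) ends with a half cadence, the second (bars 17-28) with a perfect authentic cadence — a large antecedent–consequent pair, i.e. a double period.
Phrase 3 begins with the same material as phrase 1, making it parallel.

parallel double period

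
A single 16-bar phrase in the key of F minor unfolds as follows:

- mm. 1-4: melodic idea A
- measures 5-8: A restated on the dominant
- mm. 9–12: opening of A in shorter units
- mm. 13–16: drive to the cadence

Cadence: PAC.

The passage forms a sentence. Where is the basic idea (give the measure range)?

measures 1–4

The presentation of a sentence is the basic idea (bars 1-4) plus its repetition (bars 5–8); the basic idea is therefore mm. 1–4.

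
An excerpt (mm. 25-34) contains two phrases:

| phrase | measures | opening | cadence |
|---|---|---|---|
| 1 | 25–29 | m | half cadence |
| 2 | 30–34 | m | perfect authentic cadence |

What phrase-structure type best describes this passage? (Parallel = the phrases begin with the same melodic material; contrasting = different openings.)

Phrase 1 ends with a half cadence (weaker) and phrase 2 with a perfect authentic cadence (stronger): antecedent + consequent = a period.
The two phrases open with the same material (m / m), so the period is parallel.

parallel period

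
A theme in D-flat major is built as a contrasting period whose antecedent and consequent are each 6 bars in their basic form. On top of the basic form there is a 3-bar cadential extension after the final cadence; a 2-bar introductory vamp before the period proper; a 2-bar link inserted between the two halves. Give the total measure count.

Basic contrasting period: 6 + 6 = 12 bars.
12 (basic form) + 3 (cadential extension) + 2 (introduction) + 2 (link) = 19.

19 measures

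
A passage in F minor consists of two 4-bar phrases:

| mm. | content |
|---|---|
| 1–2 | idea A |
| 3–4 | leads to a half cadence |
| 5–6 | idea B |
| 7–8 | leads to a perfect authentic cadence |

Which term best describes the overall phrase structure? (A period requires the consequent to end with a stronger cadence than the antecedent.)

contrasting period

Phrase 1 ends with a half cadence (weaker) and phrase 2 with a perfect authentic cadence (stronger): antecedent + consequent = a period.
The two phrases open with different material (A / B), so the period is contrasting.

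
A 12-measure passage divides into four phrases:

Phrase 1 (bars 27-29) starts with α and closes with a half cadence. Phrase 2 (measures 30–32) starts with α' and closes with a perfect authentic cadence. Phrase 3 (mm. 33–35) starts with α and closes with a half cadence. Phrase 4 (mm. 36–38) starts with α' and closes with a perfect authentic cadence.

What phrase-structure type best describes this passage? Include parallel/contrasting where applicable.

repeated period

The cadence pattern HC–PAC–HC–PAC is weak–strong twice, and phrases 3–4 restate phrases 1–2: a period heard twice, not a double period (which would end weakly at phrase 2).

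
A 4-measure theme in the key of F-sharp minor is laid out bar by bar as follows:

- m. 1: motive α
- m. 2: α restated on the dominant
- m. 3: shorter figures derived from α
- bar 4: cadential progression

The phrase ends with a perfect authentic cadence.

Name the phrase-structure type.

Basic idea (measure 1) + its repetition (bar 2) form the presentation; fragmentation and cadence (bars 3–4) form the continuation — the 4-bar whole is a sentence.

sentence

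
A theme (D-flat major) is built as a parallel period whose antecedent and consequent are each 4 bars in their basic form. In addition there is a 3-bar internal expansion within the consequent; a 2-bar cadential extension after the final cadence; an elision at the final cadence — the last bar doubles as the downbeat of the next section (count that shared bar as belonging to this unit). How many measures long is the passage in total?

Basic parallel period: 4 + 4 = 8 bars.
8 (basic form) + 3 (internal expansion) + 2 (cadential extension) = 13.
The elision shares a bar with the next section but does not change this unit's count.

13 measures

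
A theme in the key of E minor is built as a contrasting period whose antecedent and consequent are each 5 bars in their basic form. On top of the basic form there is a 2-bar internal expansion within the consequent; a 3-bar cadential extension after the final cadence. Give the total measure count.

Basic contrasting period: 5 + 5 = 10 bars.
10 (basic form) + 2 (internal expansion) + 3 (cadential extension) = 15.

15 measures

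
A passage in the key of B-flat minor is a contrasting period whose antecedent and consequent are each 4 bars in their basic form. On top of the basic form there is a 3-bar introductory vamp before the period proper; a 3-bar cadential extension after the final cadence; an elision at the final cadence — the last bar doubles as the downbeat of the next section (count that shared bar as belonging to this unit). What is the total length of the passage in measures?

14 measures

Basic contrasting period: 4 + 4 = 8 bars.
8 (basic form) + 3 (introduction) + 3 (cadential extension) = 14.
The elision shares a bar with the next section but does not change this unit's count.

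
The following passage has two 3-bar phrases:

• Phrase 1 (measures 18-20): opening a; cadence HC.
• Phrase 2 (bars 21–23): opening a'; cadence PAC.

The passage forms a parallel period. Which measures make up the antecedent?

The phrase ending with the weaker cadence (half cadence) is the antecedent; the one ending more conclusively (perfect authentic cadence) is the consequent. The antecedent is measures 18–20.

measures 18–20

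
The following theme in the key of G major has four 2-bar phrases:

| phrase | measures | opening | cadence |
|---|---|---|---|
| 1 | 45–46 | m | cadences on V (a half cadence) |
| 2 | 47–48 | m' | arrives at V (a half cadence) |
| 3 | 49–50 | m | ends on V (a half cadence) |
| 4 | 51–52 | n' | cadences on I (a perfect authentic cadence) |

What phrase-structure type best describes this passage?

parallel double period

Four phrases in two halves: the first half (measures 45-48) ends with a half cadence, the second (measures 49–52) with a perfect authentic cadence — a large antecedent–consequent pair, i.e. a double period.
Phrase 3 begins with the same material as phrase 1, making it parallel.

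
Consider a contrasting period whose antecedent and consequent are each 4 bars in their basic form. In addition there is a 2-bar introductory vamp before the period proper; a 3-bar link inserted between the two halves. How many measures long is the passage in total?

Basic contrasting period: 4 + 4 = 8 bars.
8 (basic form) + 2 (introduction) + 3 (link) = 13.

13 measures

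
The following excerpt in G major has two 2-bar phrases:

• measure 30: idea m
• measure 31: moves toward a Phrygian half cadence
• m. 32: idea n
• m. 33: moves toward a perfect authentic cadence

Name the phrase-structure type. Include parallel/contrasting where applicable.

Phrase 1 ends with a Phrygian half cadence (weaker) and phrase 2 with a perfect authentic cadence (stronger): antecedent + consequent = a period.
The two phrases open with different material (m / n), so the period is contrasting.

contrasting period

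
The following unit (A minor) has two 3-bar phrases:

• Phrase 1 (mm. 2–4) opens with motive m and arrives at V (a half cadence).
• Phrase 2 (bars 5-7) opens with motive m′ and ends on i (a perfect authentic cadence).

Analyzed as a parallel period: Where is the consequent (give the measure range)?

The antecedent is the phrase ending with the weaker cadence (half cadence, phrase 1) and the consequent the one ending more conclusively (perfect authentic cadence, phrase 2); the consequent is bars 5-7.

measures 5–7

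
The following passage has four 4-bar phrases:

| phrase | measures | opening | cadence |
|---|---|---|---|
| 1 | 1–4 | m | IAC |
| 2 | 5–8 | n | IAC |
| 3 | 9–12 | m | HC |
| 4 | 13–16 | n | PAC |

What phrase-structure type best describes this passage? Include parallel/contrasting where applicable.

parallel double period

Four phrases in two halves: the first half (mm. 1–8) ends with an imperfect authentic cadence, the second (bars 9-16) with a perfect authentic cadence — a large antecedent–consequent pair, i.e. a double period.
Phrase 3 begins with the same material as phrase 1, making it parallel.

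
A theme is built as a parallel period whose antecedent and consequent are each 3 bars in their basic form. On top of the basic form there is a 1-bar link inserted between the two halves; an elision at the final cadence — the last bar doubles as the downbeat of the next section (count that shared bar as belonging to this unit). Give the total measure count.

Basic parallel period: 3 + 3 = 6 bars.
6 (basic form) + 1 (link) = 7.
The elision shares a bar with the next section but does not change this unit's count.

7 measures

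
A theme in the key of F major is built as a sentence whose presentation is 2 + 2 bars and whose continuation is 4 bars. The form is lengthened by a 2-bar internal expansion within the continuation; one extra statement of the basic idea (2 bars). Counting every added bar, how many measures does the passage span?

12 measures

Basic sentence: 2 + 2 + 4 = 8 bars.
8 (basic form) + 2 (internal expansion) + 2 (extra statement) = 12.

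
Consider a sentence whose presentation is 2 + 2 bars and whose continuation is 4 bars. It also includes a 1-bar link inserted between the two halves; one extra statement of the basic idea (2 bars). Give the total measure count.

11 measures

Basic sentence: 2 + 2 + 4 = 8 bars.
8 (basic form) + 1 (link) + 2 (extra statement) = 11.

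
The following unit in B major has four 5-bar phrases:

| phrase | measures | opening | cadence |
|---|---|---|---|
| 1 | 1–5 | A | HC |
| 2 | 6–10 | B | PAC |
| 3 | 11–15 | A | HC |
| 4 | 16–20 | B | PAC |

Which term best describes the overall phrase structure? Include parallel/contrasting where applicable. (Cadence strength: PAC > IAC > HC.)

repeated period

The cadence pattern HC–PAC–HC–PAC is weak–strong twice, and phrases 3–4 restate phrases 1–2: a period heard twice, not a double period (which would end weakly at phrase 2).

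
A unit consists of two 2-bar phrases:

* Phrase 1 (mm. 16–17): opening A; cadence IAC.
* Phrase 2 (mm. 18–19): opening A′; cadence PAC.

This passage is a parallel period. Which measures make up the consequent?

The antecedent is the phrase ending with the weaker cadence (imperfect authentic cadence, phrase 1) and the consequent the one ending more conclusively (perfect authentic cadence, phrase 2); the consequent is mm. 18–19.

measures 18–19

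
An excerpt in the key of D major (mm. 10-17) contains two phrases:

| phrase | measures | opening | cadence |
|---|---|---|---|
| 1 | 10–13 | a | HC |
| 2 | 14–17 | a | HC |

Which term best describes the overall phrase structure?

repeated phrase

Both phrases have the same opening (a) and the same cadence (half cadence): the second is a restatement, not a consequent, so this is a repeated phrase rather than a period.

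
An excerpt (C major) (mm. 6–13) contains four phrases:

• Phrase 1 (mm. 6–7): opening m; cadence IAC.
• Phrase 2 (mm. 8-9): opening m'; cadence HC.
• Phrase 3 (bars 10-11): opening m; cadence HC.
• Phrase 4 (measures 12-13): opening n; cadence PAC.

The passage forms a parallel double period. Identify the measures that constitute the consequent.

In a double period the four phrases pair into a large antecedent (phrases 1–2, ending half cadence) and a large consequent (phrases 3–4, ending perfect authentic cadence). The consequent spans measures 10–13.

measures 10–13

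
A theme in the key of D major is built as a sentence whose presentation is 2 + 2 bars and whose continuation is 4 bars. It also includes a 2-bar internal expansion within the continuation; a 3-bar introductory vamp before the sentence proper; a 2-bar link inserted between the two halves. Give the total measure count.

15 measures

Basic sentence: 2 + 2 + 4 = 8 bars.
8 (basic form) + 2 (internal expansion) + 3 (introduction) + 2 (link) = 15.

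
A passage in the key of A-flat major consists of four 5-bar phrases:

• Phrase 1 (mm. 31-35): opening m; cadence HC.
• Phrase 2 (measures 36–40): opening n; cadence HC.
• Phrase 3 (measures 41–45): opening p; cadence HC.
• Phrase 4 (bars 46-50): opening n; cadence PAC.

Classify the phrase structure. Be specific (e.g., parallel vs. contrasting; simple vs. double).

contrasting double period

Four phrases in two halves: the first half (mm. 31–40) ends with a half cadence, the second (measures 41–50) with a perfect authentic cadence — a large antecedent–consequent pair, i.e. a double period.
Phrase 3 begins with different material from phrase 1, making it contrasting.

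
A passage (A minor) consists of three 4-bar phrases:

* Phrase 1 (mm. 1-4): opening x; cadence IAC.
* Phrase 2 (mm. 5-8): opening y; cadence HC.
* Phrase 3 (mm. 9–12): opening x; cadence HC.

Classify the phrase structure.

The final phrase closes with a half cadence, which is not stronger than the preceding half cadence; the 3 phrases lack an overall antecedent–consequent design and so form a phrase group.

phrase group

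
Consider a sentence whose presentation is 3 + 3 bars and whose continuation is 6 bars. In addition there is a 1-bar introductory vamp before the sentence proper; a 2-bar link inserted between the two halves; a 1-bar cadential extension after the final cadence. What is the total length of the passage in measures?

Basic sentence: 3 + 3 + 6 = 12 bars.
12 (basic form) + 1 (introduction) + 2 (link) + 1 (cadential extension) = 16.

16 measures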